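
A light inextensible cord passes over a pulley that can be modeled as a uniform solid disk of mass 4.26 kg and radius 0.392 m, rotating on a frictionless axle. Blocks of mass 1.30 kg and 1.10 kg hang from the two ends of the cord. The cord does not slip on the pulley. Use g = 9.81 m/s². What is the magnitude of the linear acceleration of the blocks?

I = ½MR² = (1/2)(4.26)(0.392)² = 0.3273 kg·m².
Heavier block: m₁g − T₁ = m₁a. Lighter block: T₂ − m₂g = m₂a.
Pulley: (T₁ − T₂)R = Iα = I(a/R), so T₁ − T₂ = (I/R²)a = (1/2)M_p a = 2.130·a.
Adding the three: (m₁ − m₂)g = (m₁ + m₂ + 2.130)a, so a = (1.30 − 1.10)(9.81)/(1.30 + 1.10 + 2.130) = 0.4331 m/s².

a ≈ 0.433 m/s²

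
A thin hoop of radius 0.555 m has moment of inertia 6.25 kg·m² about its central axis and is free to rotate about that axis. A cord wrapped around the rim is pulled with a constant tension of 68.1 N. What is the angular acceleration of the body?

α ≈ 6.05 rad/s²

τ = F R = (68.1)(0.555) = 37.80 N·m.
Newton's second law for rotation, τ = Iα, gives α = τ/I = 37.80/6.250 = 6.047 rad/s².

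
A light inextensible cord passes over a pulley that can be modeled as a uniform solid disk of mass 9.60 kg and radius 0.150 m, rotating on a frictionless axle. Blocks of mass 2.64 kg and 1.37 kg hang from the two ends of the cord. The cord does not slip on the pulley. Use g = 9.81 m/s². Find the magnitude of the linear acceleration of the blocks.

a ≈ 1.41 m/s²

I = ½MR² = (1/2)(9.60)(0.150)² = 0.1080 kg·m².
Heavier block: m₁g − T₁ = m₁a. Lighter block: T₂ − m₂g = m₂a.
Pulley: (T₁ − T₂)R = Iα = I(a/R), so T₁ − T₂ = (I/R²)a = (1/2)M_p a = 4.800·a.
Adding the three: (m₁ − m₂)g = (m₁ + m₂ + 4.800)a, so a = (2.64 − 1.37)(9.81)/(2.64 + 1.37 + 4.800) = 1.414 m/s².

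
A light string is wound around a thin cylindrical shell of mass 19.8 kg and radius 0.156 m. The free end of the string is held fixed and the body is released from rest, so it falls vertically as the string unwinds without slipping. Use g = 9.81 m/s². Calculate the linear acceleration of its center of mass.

a ≈ 4.91 m/s²

Translation: Mg − T = Ma. Rotation about the center: TR = Iα with I = MR².
With a = αR: T = (I/R²)a = M a, so Mg = (1 + 1.000)Ma.
a = g/(1 + 1.000) = 9.81/2.000 = 4.905 m/s².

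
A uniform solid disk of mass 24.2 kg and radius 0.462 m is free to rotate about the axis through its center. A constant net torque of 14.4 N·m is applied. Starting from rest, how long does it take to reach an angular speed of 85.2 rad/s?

I = ½MR² = (1/2)(24.2)(0.462)² = 2.583 kg·m².
α = τ/I = 14.4/2.583 = 5.576 rad/s².
ω = αt ⇒ t = ω/α = 85.2/5.576 = 15.28 s.

t ≈ 15.3 s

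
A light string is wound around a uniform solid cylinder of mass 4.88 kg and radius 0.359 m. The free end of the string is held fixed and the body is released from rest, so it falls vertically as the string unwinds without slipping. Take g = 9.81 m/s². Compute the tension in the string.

Translation: Mg − T = Ma. Rotation about the center: TR = Iα with I = ½MR².
With a = αR: T = (I/R²)a = (1/2)M a, so Mg = (1 + 0.5000)Ma.
a = g/(1 + 0.5000) = 9.81/1.500 = 6.540 m/s².
T = 0.5000·M·a = (0.5000)(4.88)(6.540) = 15.96 N.

T ≈ 16.0 N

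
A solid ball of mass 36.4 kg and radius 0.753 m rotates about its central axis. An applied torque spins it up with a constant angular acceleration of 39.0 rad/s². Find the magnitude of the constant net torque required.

I = (2/5)MR² = (2/5)(36.4)(0.753)² = 8.256 kg·m².
τ = Iα = (8.256)(39.00) = 322.0 N·m.

τ ≈ 322 N·m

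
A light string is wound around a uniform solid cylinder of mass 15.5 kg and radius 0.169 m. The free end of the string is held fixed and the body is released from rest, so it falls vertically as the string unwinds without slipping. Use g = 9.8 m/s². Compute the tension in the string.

T ≈ 50.6 N

Translation: Mg − T = Ma. Rotation about the center: TR = Iα with I = ½MR².
With a = αR: T = (I/R²)a = (1/2)M a, so Mg = (1 + 0.5000)Ma.
a = g/(1 + 0.5000) = 9.8/1.500 = 6.533 m/s².
T = 0.5000·M·a = (0.5000)(15.5)(6.533) = 50.63 N.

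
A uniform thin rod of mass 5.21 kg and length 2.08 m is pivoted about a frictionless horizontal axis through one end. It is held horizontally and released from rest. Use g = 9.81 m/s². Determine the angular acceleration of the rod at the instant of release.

About the pivot, I = (1/3)ML² = (1/3)(5.21)(2.08)² = 7.514 kg·m².
The weight acts at the center, a distance L/2 = 1.040 m from the pivot; τ = Mg(L/2) = 53.15 N·m.
α = τ/I = 53.15/7.514 = 7.075 rad/s².

α ≈ 7.07 rad/s²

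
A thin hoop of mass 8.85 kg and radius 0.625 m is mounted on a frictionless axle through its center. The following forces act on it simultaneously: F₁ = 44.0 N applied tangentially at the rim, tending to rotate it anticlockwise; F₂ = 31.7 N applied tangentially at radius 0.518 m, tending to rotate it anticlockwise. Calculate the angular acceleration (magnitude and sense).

I = MR² = (8.85)(0.625)² = 3.457 kg·m².
Taking anticlockwise as positive: τ₁ = +(44.0)(0.625) = +27.50 N·m; τ₂ = +(31.7)(0.518) = +16.42 N·m.
Net torque τ = 43.92 N·m.
α = τ/I = 43.92/3.457 = 12.70 rad/s².

α ≈ 12.7 rad/s², anticlockwise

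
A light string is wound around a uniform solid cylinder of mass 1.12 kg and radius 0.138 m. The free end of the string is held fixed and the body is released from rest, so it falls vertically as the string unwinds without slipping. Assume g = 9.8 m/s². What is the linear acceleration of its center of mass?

a ≈ 6.53 m/s²

Translation: Mg − T = Ma. Rotation about the center: TR = Iα with I = ½MR².
With a = αR: T = (I/R²)a = (1/2)M a, so Mg = (1 + 0.5000)Ma.
a = g/(1 + 0.5000) = 9.8/1.500 = 6.533 m/s².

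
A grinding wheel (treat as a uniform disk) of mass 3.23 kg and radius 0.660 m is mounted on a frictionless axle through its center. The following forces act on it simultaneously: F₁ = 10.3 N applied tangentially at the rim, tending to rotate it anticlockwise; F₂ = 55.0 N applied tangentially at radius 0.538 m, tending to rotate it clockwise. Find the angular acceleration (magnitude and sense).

I = ½MR² = (1/2)(3.23)(0.660)² = 0.7035 kg·m².
Taking anticlockwise as positive: τ₁ = +(10.3)(0.660) = +6.798 N·m; τ₂ = −(55.0)(0.538) = −29.59 N·m.
Net torque τ = -22.79 N·m.
α = τ/I = -22.79/0.7035 = -32.40 rad/s².

α ≈ 32.4 rad/s², clockwise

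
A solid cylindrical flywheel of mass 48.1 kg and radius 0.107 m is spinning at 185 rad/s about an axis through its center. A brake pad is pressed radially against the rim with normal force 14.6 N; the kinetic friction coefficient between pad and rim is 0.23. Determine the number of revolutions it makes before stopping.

≈ 2090 revolutions

I = ½MR² = (1/2)(48.1)(0.107)² = 0.2753 kg·m².
Friction force f = μN = (0.23)(14.6) = 3.358 N at the rim; torque magnitude τ = fR = 0.3593 N·m, opposing ω.
|α| = τ/I = 0.3593/0.2753 = 1.305 rad/s² (deceleration).
ω² = ω₀² − 2|α|θ with ω = 0 ⇒ θ = ω₀²/(2|α|) = 13110 rad = 2087 rev.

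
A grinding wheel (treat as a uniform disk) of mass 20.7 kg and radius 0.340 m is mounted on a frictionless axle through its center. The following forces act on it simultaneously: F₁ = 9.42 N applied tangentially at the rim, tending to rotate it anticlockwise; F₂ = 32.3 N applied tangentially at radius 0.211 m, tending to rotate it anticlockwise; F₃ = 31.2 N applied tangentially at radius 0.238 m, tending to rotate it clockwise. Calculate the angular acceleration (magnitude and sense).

I = ½MR² = (1/2)(20.7)(0.340)² = 1.196 kg·m².
Taking anticlockwise as positive: τ₁ = +(9.42)(0.340) = +3.203 N·m; τ₂ = +(32.3)(0.211) = +6.815 N·m; τ₃ = −(31.2)(0.238) = −7.426 N·m.
Net torque τ = 2.592 N·m.
α = τ/I = 2.592/1.196 = 2.167 rad/s².

α ≈ 2.17 rad/s², anticlockwise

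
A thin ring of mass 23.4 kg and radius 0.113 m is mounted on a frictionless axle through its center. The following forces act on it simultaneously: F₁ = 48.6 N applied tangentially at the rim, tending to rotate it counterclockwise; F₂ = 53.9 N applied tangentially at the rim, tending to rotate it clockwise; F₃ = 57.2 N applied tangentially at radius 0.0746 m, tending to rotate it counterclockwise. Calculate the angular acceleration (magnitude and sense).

I = MR² = (23.4)(0.113)² = 0.2988 kg·m².
Taking counterclockwise as positive: τ₁ = +(48.6)(0.113) = +5.492 N·m; τ₂ = −(53.9)(0.113) = −6.091 N·m; τ₃ = +(57.2)(0.0746) = +4.267 N·m.
Net torque τ = 3.668 N·m.
α = τ/I = 3.668/0.2988 = 12.28 rad/s².

α ≈ 12.3 rad/s², counterclockwise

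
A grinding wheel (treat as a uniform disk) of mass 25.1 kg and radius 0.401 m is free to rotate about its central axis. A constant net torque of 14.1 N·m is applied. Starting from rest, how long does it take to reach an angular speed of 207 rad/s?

I = ½MR² = (1/2)(25.1)(0.401)² = 2.018 kg·m².
α = τ/I = 14.1/2.018 = 6.987 rad/s².
ω = αt ⇒ t = ω/α = 207/6.987 = 29.63 s.

t ≈ 29.6 s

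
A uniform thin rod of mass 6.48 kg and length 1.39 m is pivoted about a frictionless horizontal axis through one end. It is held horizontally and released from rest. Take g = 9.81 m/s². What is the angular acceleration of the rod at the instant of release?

About the pivot, I = (1/3)ML² = (1/3)(6.48)(1.39)² = 4.173 kg·m².
The weight acts at the center, a distance L/2 = 0.6950 m from the pivot; τ = Mg(L/2) = 44.18 N·m.
α = τ/I = 44.18/4.173 = 10.59 rad/s².

α ≈ 10.6 rad/s²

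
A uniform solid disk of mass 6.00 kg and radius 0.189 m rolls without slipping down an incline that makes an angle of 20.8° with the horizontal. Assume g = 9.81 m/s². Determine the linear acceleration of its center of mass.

a ≈ 2.32 m/s²

Translation along the incline: Mg sinθ − f = Ma.
Rotation about the center: fR = Iα with I = ½MR². No-slip gives a = αR, so f = (I/R²)a = (1/2)M a.
Substituting: Mg sinθ = (1 + 0.5000)Ma, so a = g sinθ/(1 + 0.5000) = (9.81) sin 20.8° / 1.500 = 2.322 m/s².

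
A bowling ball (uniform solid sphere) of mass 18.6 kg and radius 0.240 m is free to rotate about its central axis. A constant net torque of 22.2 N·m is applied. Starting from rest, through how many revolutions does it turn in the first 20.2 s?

I = (2/5)MR² = (2/5)(18.6)(0.240)² = 0.4285 kg·m².
α = τ/I = 22.2/0.4285 = 51.80 rad/s².
θ = ½αt² = ½(51.80)(20.2)² = 10570 rad.
Revolutions = θ/(2π) = 1682.

≈ 1680 revolutions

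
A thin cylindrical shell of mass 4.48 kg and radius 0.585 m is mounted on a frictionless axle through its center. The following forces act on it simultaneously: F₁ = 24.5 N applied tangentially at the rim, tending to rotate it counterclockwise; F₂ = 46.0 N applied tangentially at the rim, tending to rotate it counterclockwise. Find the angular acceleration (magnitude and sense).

I = MR² = (4.48)(0.585)² = 1.533 kg·m².
Taking counterclockwise as positive: τ₁ = +(24.5)(0.585) = +14.33 N·m; τ₂ = +(46.0)(0.585) = +26.91 N·m.
Net torque τ = 41.24 N·m.
α = τ/I = 41.24/1.533 = 26.90 rad/s².

α ≈ 26.9 rad/s², counterclockwise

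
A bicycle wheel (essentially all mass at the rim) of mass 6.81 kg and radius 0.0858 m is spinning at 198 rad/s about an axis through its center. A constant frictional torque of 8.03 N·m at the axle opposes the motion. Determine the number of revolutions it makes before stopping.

≈ 19.5 revolutions

I = MR² = (6.81)(0.0858)² = 0.05013 kg·m².
The net torque has magnitude 8.03 N·m, opposing ω.
|α| = τ/I = 8.030/0.05013 = 160.2 rad/s² (deceleration).
ω² = ω₀² − 2|α|θ with ω = 0 ⇒ θ = ω₀²/(2|α|) = 122.4 rad = 19.48 rev.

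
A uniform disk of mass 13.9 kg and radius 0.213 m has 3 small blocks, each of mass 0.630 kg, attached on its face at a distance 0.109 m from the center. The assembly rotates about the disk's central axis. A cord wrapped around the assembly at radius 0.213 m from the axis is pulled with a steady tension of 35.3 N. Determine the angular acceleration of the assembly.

I_disk = ½MR² = ½(13.9)(0.213)² = 0.3153 kg·m².
I_blocks = 3·m·r² = 3(0.630)(0.109)² = 0.02246 kg·m².
Total I = 0.3378 kg·m².
τ = F r = (35.3)(0.213) = 7.519 N·m.
α = τ/I = 7.519/0.3378 = 22.26 rad/s².

α ≈ 22.3 rad/s²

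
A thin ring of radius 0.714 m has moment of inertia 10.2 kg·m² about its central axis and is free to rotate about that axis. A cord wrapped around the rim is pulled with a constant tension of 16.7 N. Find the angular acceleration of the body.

α ≈ 1.17 rad/s²

τ = F R = (16.7)(0.714) = 11.92 N·m.
Newton's second law for rotation, τ = Iα, gives α = τ/I = 11.92/10.20 = 1.169 rad/s².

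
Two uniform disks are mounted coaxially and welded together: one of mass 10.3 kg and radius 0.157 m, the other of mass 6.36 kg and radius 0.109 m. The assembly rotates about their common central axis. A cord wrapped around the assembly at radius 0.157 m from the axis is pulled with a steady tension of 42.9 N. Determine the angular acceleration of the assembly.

I = ½M₁R₁² + ½M₂R₂² = ½(10.3)(0.157)² + ½(6.36)(0.109)² = 0.1647 kg·m².
τ = F r = (42.9)(0.157) = 6.735 N·m.
α = τ/I = 6.735/0.1647 = 40.89 rad/s².

α ≈ 40.9 rad/s²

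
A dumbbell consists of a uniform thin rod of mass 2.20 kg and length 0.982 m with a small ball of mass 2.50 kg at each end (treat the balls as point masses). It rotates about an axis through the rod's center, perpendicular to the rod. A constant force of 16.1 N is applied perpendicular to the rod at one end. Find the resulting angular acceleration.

I_rod = (1/12)ML² = (1/12)(2.20)(0.982)² = 0.1768 kg·m².
I_balls = 2·m·(L/2)² = 2(2.50)(0.4910)² = 1.205 kg·m².
Total I = 1.382 kg·m².
τ = F·(L/2) = (16.1)(0.491) = 7.905 N·m.
α = τ/I = 7.905/1.382 = 5.719 rad/s².

α ≈ 5.72 rad/s²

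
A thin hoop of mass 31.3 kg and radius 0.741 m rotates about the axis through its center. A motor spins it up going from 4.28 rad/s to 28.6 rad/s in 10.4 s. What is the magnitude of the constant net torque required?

I = MR² = (31.3)(0.741)² = 17.19 kg·m².
α = Δω/Δt = (28.6 − 4.28)/10.4 = 2.338 rad/s².
τ = Iα = (17.19)(2.338) = 40.19 N·m.

τ ≈ 40.2 N·m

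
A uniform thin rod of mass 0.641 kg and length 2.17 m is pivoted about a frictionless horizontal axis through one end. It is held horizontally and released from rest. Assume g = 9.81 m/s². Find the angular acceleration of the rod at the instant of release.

α ≈ 6.78 rad/s²

About the pivot, I = (1/3)ML² = (1/3)(0.641)(2.17)² = 1.006 kg·m².
The weight acts at the center, a distance L/2 = 1.085 m from the pivot; τ = Mg(L/2) = 6.823 N·m.
α = τ/I = 6.823/1.006 = 6.781 rad/s².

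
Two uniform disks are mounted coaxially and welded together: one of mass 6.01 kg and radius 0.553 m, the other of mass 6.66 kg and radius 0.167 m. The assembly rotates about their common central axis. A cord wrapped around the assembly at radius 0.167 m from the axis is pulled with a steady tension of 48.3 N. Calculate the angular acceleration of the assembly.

I = ½M₁R₁² + ½M₂R₂² = ½(6.01)(0.553)² + ½(6.66)(0.167)² = 1.012 kg·m².
τ = F r = (48.3)(0.167) = 8.066 N·m.
α = τ/I = 8.066/1.012 = 7.972 rad/s².

α ≈ 7.97 rad/s²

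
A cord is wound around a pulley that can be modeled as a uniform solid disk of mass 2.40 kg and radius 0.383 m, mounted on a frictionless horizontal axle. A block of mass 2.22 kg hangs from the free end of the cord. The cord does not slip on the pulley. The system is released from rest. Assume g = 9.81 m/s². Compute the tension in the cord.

I = ½MR² = (1/2)(2.40)(0.383)² = 0.1760 kg·m².
Block: mg − T = ma. Pulley: TR = Iα. No-slip: a = αR, so T = (I/R²)a = 1.200·a.
Then mg = (m + 1.200)a, so a = (2.22)(9.81)/(2.22 + 1.200) = 6.368 m/s².
T = 1.200·a = 7.641 N.

T ≈ 7.64 N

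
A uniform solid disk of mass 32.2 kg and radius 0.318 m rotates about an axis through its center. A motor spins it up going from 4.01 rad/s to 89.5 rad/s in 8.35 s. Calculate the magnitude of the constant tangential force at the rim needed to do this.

I = ½MR² = (1/2)(32.2)(0.318)² = 1.628 kg·m².
α = Δω/Δt = (89.5 − 4.01)/8.35 = 10.24 rad/s².
The required torque is τ = Iα = (1.628)(10.24) = 16.67 N·m.
A tangential force at the rim gives τ = FR, so F = τ/R = 16.67/0.318 = 52.42 N.

F ≈ 52.4 N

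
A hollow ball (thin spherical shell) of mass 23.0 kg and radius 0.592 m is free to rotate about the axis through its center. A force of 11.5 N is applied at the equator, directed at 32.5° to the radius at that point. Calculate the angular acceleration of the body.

α ≈ 0.681 rad/s²

I = (2/3)MR² = (2/3)(23.0)(0.592)² = 5.374 kg·m².
Only the tangential component produces torque: τ = F R sinθ = (11.5)(0.592) sin 32.5° = 3.658 N·m.
From τ = Iα: α = 3.658/5.374 = 0.6807 rad/s².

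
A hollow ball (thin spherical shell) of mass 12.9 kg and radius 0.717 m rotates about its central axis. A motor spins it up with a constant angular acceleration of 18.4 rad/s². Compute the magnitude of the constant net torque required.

I = (2/3)MR² = (2/3)(12.9)(0.717)² = 4.421 kg·m².
τ = Iα = (4.421)(18.40) = 81.35 N·m.

τ ≈ 81.3 N·m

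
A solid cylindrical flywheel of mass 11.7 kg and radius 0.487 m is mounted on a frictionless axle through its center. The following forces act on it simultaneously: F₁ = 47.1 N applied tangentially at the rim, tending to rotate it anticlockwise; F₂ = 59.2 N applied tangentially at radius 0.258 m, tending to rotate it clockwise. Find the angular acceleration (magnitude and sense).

α ≈ 5.52 rad/s², anticlockwise

I = ½MR² = (1/2)(11.7)(0.487)² = 1.387 kg·m².
Taking anticlockwise as positive: τ₁ = +(47.1)(0.487) = +22.94 N·m; τ₂ = −(59.2)(0.258) = −15.27 N·m.
Net torque τ = 7.664 N·m.
α = τ/I = 7.664/1.387 = 5.524 rad/s².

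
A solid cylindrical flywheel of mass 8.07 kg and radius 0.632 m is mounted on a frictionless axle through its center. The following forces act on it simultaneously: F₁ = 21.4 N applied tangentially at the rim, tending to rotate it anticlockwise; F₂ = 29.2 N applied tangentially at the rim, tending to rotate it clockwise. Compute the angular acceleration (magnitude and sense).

I = ½MR² = (1/2)(8.07)(0.632)² = 1.612 kg·m².
Taking anticlockwise as positive: τ₁ = +(21.4)(0.632) = +13.52 N·m; τ₂ = −(29.2)(0.632) = −18.45 N·m.
Net torque τ = -4.930 N·m.
α = τ/I = -4.930/1.612 = -3.059 rad/s².

α ≈ 3.06 rad/s², clockwise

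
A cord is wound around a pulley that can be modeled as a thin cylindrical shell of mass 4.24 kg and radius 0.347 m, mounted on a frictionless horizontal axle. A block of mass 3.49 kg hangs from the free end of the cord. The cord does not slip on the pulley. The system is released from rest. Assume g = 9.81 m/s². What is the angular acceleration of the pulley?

α ≈ 12.8 rad/s²

I = MR² = (4.24)(0.347)² = 0.5105 kg·m².
Block: mg − T = ma. Pulley: TR = Iα. No-slip: a = αR, so T = (I/R²)a = 4.240·a.
Then mg = (m + 4.240)a, so a = (3.49)(9.81)/(3.49 + 4.240) = 4.429 m/s².
α = a/R = 4.429/0.347 = 12.76 rad/s².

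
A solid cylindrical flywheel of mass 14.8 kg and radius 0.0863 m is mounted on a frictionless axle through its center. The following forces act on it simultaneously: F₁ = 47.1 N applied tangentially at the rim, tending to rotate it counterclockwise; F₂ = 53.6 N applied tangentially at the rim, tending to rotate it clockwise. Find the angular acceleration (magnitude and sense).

α ≈ 10.2 rad/s², clockwise

I = ½MR² = (1/2)(14.8)(0.0863)² = 0.05511 kg·m².
Taking counterclockwise as positive: τ₁ = +(47.1)(0.0863) = +4.065 N·m; τ₂ = −(53.6)(0.0863) = −4.626 N·m.
Net torque τ = -0.5610 N·m.
α = τ/I = -0.5610/0.05511 = -10.18 rad/s².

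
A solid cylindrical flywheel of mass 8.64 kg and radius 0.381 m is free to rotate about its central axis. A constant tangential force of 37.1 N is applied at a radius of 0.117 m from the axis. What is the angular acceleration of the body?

α ≈ 6.92 rad/s²

I = ½MR² = (1/2)(8.64)(0.381)² = 0.6271 kg·m².
τ = F·r = (37.1)(0.117) = 4.341 N·m.
From τ = Iα: α = 4.341/0.6271 = 6.922 rad/s².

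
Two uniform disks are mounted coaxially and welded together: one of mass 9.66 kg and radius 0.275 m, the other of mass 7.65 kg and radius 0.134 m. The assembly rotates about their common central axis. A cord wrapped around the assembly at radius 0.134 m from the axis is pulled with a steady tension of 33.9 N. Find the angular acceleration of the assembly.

I = ½M₁R₁² + ½M₂R₂² = ½(9.66)(0.275)² + ½(7.65)(0.134)² = 0.4340 kg·m².
τ = F r = (33.9)(0.134) = 4.543 N·m.
α = τ/I = 4.543/0.4340 = 10.47 rad/s².

α ≈ 10.5 rad/s²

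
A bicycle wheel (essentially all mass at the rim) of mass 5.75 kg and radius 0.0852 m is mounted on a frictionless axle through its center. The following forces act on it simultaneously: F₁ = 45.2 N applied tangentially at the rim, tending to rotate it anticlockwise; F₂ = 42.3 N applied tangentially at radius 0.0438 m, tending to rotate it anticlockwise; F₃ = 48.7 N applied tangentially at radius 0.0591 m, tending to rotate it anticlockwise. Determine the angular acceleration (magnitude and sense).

α ≈ 206 rad/s², anticlockwise

I = MR² = (5.75)(0.0852)² = 0.04174 kg·m².
Taking anticlockwise as positive: τ₁ = +(45.2)(0.0852) = +3.851 N·m; τ₂ = +(42.3)(0.0438) = +1.853 N·m; τ₃ = +(48.7)(0.0591) = +2.878 N·m.
Net torque τ = 8.582 N·m.
α = τ/I = 8.582/0.04174 = 205.6 rad/s².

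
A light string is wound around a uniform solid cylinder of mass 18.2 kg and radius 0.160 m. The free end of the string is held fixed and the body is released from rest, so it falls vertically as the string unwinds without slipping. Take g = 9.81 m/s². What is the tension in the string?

Translation: Mg − T = Ma. Rotation about the center: TR = Iα with I = ½MR².
With a = αR: T = (I/R²)a = (1/2)M a, so Mg = (1 + 0.5000)Ma.
a = g/(1 + 0.5000) = 9.81/1.500 = 6.540 m/s².
T = 0.5000·M·a = (0.5000)(18.2)(6.540) = 59.51 N.

T ≈ 59.5 N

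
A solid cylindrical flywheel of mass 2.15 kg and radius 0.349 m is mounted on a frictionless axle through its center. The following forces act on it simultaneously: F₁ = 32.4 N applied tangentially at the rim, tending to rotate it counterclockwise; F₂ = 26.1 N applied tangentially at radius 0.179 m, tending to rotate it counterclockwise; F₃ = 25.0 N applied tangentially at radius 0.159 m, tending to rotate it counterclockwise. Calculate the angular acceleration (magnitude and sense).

α ≈ 152 rad/s², counterclockwise

I = ½MR² = (1/2)(2.15)(0.349)² = 0.1309 kg·m².
Taking counterclockwise as positive: τ₁ = +(32.4)(0.349) = +11.31 N·m; τ₂ = +(26.1)(0.179) = +4.672 N·m; τ₃ = +(25.0)(0.159) = +3.975 N·m.
Net torque τ = 19.95 N·m.
α = τ/I = 19.95/0.1309 = 152.4 rad/s².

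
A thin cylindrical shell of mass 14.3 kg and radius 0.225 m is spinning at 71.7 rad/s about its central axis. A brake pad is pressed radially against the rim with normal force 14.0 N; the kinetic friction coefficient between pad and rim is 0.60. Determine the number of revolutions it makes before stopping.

≈ 157 revolutions

I = MR² = (14.3)(0.225)² = 0.7239 kg·m².
Friction force f = μN = (0.60)(14.0) = 8.400 N at the rim; torque magnitude τ = fR = 1.890 N·m, opposing ω.
|α| = τ/I = 1.890/0.7239 = 2.611 rad/s² (deceleration).
ω² = ω₀² − 2|α|θ with ω = 0 ⇒ θ = ω₀²/(2|α|) = 984.6 rad = 156.7 rev.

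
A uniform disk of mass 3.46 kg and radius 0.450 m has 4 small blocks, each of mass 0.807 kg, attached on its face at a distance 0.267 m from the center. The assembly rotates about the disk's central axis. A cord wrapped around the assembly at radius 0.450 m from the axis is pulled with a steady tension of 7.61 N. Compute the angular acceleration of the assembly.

I_disk = ½MR² = ½(3.46)(0.450)² = 0.3503 kg·m².
I_blocks = 4·m·r² = 4(0.807)(0.267)² = 0.2301 kg·m².
Total I = 0.5804 kg·m².
τ = F r = (7.61)(0.450) = 3.425 N·m.
α = τ/I = 3.425/0.5804 = 5.900 rad/s².

α ≈ 5.90 rad/s²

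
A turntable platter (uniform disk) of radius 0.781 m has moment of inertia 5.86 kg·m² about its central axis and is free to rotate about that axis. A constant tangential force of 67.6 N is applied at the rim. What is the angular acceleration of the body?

τ = F R = (67.6)(0.781) = 52.80 N·m.
Newton's second law for rotation, τ = Iα, gives α = τ/I = 52.80/5.860 = 9.009 rad/s².

α ≈ 9.01 rad/s²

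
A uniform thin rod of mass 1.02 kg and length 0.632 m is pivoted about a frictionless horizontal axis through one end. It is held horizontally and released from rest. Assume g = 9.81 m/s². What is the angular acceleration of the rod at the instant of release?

α ≈ 23.3 rad/s²

About the pivot, I = (1/3)ML² = (1/3)(1.02)(0.632)² = 0.1358 kg·m².
The weight acts at the center, a distance L/2 = 0.3160 m from the pivot; τ = Mg(L/2) = 3.162 N·m.
α = τ/I = 3.162/0.1358 = 23.28 rad/s².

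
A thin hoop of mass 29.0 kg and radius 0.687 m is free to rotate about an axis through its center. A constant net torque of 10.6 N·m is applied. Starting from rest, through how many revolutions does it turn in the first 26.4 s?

≈ 43.0 revolutions

I = MR² = (29.0)(0.687)² = 13.69 kg·m².
α = τ/I = 10.6/13.69 = 0.7745 rad/s².
θ = ½αt² = ½(0.7745)(26.4)² = 269.9 rad.
Revolutions = θ/(2π) = 42.95.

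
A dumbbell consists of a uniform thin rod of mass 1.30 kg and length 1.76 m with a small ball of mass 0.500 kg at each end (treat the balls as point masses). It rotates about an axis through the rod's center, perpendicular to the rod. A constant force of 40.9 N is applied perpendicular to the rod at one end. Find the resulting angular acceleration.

I_rod = (1/12)ML² = (1/12)(1.30)(1.76)² = 0.3356 kg·m².
I_balls = 2·m·(L/2)² = 2(0.500)(0.8800)² = 0.7744 kg·m².
Total I = 1.110 kg·m².
τ = F·(L/2) = (40.9)(0.880) = 35.99 N·m.
α = τ/I = 35.99/1.110 = 32.43 rad/s².

α ≈ 32.4 rad/s²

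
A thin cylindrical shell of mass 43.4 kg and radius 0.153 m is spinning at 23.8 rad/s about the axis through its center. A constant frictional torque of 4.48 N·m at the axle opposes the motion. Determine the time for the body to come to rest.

t ≈ 5.40 s

I = MR² = (43.4)(0.153)² = 1.016 kg·m².
The net torque has magnitude 4.48 N·m, opposing ω.
|α| = τ/I = 4.480/1.016 = 4.410 rad/s² (deceleration).
0 = ω₀ − |α|t ⇒ t = ω₀/|α| = 23.8/4.410 = 5.397 s.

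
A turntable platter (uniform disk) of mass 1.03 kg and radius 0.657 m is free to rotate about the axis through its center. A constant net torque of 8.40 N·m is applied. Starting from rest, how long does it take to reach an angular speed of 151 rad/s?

I = ½MR² = (1/2)(1.03)(0.657)² = 0.2223 kg·m².
α = τ/I = 8.40/0.2223 = 37.79 rad/s².
ω = αt ⇒ t = ω/α = 151/37.79 = 3.996 s.

t ≈ 4.00 s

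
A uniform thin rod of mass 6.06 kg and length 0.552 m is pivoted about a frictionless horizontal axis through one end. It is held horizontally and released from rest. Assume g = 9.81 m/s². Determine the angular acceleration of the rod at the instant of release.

α ≈ 26.7 rad/s²

About the pivot, I = (1/3)ML² = (1/3)(6.06)(0.552)² = 0.6155 kg·m².
The weight acts at the center, a distance L/2 = 0.2760 m from the pivot; τ = Mg(L/2) = 16.41 N·m.
α = τ/I = 16.41/0.6155 = 26.66 rad/s².
(Equivalently α = (3g/(2L)) = 26.66 rad/s².)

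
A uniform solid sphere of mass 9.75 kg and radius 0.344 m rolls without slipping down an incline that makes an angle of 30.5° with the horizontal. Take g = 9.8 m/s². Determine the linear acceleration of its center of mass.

a ≈ 3.55 m/s²

Translation along the incline: Mg sinθ − f = Ma.
Rotation about the center: fR = Iα with I = (2/5)MR². No-slip gives a = αR, so f = (I/R²)a = (2/5)M a.
Substituting: Mg sinθ = (1 + 0.4000)Ma, so a = g sinθ/(1 + 0.4000) = (9.8) sin 30.5° / 1.400 = 3.553 m/s².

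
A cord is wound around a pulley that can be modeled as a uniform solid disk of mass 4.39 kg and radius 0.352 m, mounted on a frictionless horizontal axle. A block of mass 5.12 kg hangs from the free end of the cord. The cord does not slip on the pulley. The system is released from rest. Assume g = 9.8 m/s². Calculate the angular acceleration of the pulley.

I = ½MR² = (1/2)(4.39)(0.352)² = 0.2720 kg·m².
Block: mg − T = ma. Pulley: TR = Iα. No-slip: a = αR, so T = (I/R²)a = 2.195·a.
Then mg = (m + 2.195)a, so a = (5.12)(9.8)/(5.12 + 2.195) = 6.859 m/s².
α = a/R = 6.859/0.352 = 19.49 rad/s².

α ≈ 19.5 rad/s²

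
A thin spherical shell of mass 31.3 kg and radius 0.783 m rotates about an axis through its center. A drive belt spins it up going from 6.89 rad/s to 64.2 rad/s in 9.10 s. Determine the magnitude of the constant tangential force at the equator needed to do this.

I = (2/3)MR² = (2/3)(31.3)(0.783)² = 12.79 kg·m².
α = Δω/Δt = (64.2 − 6.89)/9.10 = 6.298 rad/s².
The required torque is τ = Iα = (12.79)(6.298) = 80.57 N·m.
A tangential force at the equator gives τ = FR, so F = τ/R = 80.57/0.783 = 102.9 N.

F ≈ 103 N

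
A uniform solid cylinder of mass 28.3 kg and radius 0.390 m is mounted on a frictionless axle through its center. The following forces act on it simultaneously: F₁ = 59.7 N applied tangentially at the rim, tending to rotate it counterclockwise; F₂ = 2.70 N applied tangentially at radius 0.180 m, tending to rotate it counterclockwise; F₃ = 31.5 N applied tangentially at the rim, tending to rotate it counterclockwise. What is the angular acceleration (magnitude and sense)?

α ≈ 16.8 rad/s², counterclockwise

I = ½MR² = (1/2)(28.3)(0.390)² = 2.152 kg·m².
Taking counterclockwise as positive: τ₁ = +(59.7)(0.390) = +23.28 N·m; τ₂ = +(2.70)(0.180) = +0.4860 N·m; τ₃ = +(31.5)(0.390) = +12.29 N·m.
Net torque τ = 36.05 N·m.
α = τ/I = 36.05/2.152 = 16.75 rad/s².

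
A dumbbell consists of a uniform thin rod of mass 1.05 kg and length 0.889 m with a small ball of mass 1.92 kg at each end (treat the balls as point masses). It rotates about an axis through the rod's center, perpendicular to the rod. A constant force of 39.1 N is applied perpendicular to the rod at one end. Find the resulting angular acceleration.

α ≈ 21.0 rad/s²

I_rod = (1/12)ML² = (1/12)(1.05)(0.889)² = 0.06915 kg·m².
I_balls = 2·m·(L/2)² = 2(1.92)(0.4445)² = 0.7587 kg·m².
Total I = 0.8279 kg·m².
τ = F·(L/2) = (39.1)(0.445) = 17.38 N·m.
α = τ/I = 17.38/0.8279 = 20.99 rad/s².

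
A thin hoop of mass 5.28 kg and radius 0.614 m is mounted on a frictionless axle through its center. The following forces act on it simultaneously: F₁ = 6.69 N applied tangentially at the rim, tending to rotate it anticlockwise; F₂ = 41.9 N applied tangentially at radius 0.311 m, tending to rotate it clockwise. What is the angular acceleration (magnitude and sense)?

α ≈ 4.48 rad/s², clockwise

I = MR² = (5.28)(0.614)² = 1.991 kg·m².
Taking anticlockwise as positive: τ₁ = +(6.69)(0.614) = +4.108 N·m; τ₂ = −(41.9)(0.311) = −13.03 N·m.
Net torque τ = -8.923 N·m.
α = τ/I = -8.923/1.991 = -4.483 rad/s².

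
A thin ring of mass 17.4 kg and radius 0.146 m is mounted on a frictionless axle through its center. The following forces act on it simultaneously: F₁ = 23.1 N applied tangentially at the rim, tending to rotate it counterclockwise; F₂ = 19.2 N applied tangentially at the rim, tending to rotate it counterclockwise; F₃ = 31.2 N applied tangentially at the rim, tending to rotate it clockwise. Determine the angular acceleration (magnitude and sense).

α ≈ 4.37 rad/s², counterclockwise

I = MR² = (17.4)(0.146)² = 0.3709 kg·m².
Taking counterclockwise as positive: τ₁ = +(23.1)(0.146) = +3.373 N·m; τ₂ = +(19.2)(0.146) = +2.803 N·m; τ₃ = −(31.2)(0.146) = −4.555 N·m.
Net torque τ = 1.621 N·m.
α = τ/I = 1.621/0.3709 = 4.369 rad/s².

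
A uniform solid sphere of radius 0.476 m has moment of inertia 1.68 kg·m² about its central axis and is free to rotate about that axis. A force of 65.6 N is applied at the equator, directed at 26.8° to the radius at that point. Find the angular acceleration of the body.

Only the tangential component produces torque: τ = F R sinθ = (65.6)(0.476) sin 26.8° = 14.08 N·m.
From τ = Iα: α = 14.08/1.680 = 8.380 rad/s².

α ≈ 8.38 rad/s²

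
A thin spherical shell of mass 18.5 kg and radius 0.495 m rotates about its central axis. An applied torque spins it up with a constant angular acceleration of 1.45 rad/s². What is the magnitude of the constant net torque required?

I = (2/3)MR² = (2/3)(18.5)(0.495)² = 3.022 kg·m².
τ = Iα = (3.022)(1.450) = 4.382 N·m.

τ ≈ 4.38 N·m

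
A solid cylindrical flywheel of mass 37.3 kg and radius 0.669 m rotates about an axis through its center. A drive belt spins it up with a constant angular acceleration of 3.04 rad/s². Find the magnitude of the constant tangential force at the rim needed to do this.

I = ½MR² = (1/2)(37.3)(0.669)² = 8.347 kg·m².
The required torque is τ = Iα = (8.347)(3.040) = 25.37 N·m.
A tangential force at the rim gives τ = FR, so F = τ/R = 25.37/0.669 = 37.93 N.

F ≈ 37.9 N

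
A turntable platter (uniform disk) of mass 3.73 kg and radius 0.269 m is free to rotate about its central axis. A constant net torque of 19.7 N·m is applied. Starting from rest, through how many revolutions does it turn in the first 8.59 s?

≈ 857 revolutions

I = ½MR² = (1/2)(3.73)(0.269)² = 0.1350 kg·m².
α = τ/I = 19.7/0.1350 = 146.0 rad/s².
θ = ½αt² = ½(146.0)(8.59)² = 5386 rad.
Revolutions = θ/(2π) = 857.2.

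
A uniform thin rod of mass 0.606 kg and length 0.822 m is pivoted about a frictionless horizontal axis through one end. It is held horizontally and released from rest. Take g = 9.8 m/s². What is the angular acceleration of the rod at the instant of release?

α ≈ 17.9 rad/s²

About the pivot, I = (1/3)ML² = (1/3)(0.606)(0.822)² = 0.1365 kg·m².
The weight acts at the center, a distance L/2 = 0.4110 m from the pivot; τ = Mg(L/2) = 2.441 N·m.
α = τ/I = 2.441/0.1365 = 17.88 rad/s².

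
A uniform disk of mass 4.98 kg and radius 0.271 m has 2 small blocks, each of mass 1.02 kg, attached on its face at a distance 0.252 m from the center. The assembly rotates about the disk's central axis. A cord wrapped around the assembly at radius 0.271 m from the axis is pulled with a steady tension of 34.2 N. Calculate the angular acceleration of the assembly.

α ≈ 29.7 rad/s²

I_disk = ½MR² = ½(4.98)(0.271)² = 0.1829 kg·m².
I_blocks = 2·m·r² = 2(1.02)(0.252)² = 0.1295 kg·m².
Total I = 0.3124 kg·m².
τ = F r = (34.2)(0.271) = 9.268 N·m.
α = τ/I = 9.268/0.3124 = 29.67 rad/s².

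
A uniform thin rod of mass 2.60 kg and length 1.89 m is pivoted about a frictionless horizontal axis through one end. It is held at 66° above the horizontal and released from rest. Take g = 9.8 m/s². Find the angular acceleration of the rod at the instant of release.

About the pivot, I = (1/3)ML² = (1/3)(2.60)(1.89)² = 3.096 kg·m².
The weight acts at the center, a distance L/2 = 0.9450 m from the pivot; τ = Mg(L/2) cos 66° = 9.794 N·m.
α = τ/I = 9.794/3.096 = 3.164 rad/s².
(Equivalently α = (3g/(2L)) cos 66° = 3.164 rad/s².)

α ≈ 3.16 rad/s²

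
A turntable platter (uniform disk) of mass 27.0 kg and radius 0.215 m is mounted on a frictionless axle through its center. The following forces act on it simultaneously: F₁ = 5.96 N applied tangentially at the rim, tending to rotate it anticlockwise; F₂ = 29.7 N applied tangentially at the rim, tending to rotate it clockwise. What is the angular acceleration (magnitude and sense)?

α ≈ 8.18 rad/s², clockwise

I = ½MR² = (1/2)(27.0)(0.215)² = 0.6240 kg·m².
Taking anticlockwise as positive: τ₁ = +(5.96)(0.215) = +1.281 N·m; τ₂ = −(29.7)(0.215) = −6.385 N·m.
Net torque τ = -5.104 N·m.
α = τ/I = -5.104/0.6240 = -8.179 rad/s².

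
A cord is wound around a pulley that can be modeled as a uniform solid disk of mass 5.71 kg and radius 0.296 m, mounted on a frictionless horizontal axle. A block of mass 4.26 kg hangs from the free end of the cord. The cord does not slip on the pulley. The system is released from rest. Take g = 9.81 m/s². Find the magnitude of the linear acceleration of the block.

I = ½MR² = (1/2)(5.71)(0.296)² = 0.2501 kg·m².
Block: mg − T = ma. Pulley: TR = Iα. No-slip: a = αR, so T = (I/R²)a = 2.855·a.
Then mg = (m + 2.855)a, so a = (4.26)(9.81)/(4.26 + 2.855) = 5.874 m/s².

a ≈ 5.87 m/s²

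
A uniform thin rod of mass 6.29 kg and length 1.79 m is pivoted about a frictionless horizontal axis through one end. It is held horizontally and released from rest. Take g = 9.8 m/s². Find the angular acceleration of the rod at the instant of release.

About the pivot, I = (1/3)ML² = (1/3)(6.29)(1.79)² = 6.718 kg·m².
The weight acts at the center, a distance L/2 = 0.8950 m from the pivot; τ = Mg(L/2) = 55.17 N·m.
α = τ/I = 55.17/6.718 = 8.212 rad/s².

α ≈ 8.21 rad/s²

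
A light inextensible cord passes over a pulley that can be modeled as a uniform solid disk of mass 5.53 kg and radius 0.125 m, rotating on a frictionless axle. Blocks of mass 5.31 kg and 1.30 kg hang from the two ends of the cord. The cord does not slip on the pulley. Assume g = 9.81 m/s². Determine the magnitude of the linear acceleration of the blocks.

I = ½MR² = (1/2)(5.53)(0.125)² = 0.04320 kg·m².
Heavier block: m₁g − T₁ = m₁a. Lighter block: T₂ − m₂g = m₂a.
Pulley: (T₁ − T₂)R = Iα = I(a/R), so T₁ − T₂ = (I/R²)a = (1/2)M_p a = 2.765·a.
Adding the three: (m₁ − m₂)g = (m₁ + m₂ + 2.765)a, so a = (5.31 − 1.30)(9.81)/(5.31 + 1.30 + 2.765) = 4.196 m/s².

a ≈ 4.20 m/s²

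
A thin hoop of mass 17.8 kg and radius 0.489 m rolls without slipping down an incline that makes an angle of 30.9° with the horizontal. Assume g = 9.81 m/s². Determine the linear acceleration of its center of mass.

a ≈ 2.52 m/s²

Translation along the incline: Mg sinθ − f = Ma.
Rotation about the center: fR = Iα with I = MR². No-slip gives a = αR, so f = (I/R²)a = M a.
Substituting: Mg sinθ = (1 + 1.000)Ma, so a = g sinθ/(1 + 1.000) = (9.81) sin 30.9° / 2.000 = 2.519 m/s².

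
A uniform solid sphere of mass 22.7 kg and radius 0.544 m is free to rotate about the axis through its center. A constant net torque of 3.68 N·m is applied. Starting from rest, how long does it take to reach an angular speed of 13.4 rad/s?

I = (2/5)MR² = (2/5)(22.7)(0.544)² = 2.687 kg·m².
α = τ/I = 3.68/2.687 = 1.370 rad/s².
ω = αt ⇒ t = ω/α = 13.4/1.370 = 9.785 s.

t ≈ 9.78 s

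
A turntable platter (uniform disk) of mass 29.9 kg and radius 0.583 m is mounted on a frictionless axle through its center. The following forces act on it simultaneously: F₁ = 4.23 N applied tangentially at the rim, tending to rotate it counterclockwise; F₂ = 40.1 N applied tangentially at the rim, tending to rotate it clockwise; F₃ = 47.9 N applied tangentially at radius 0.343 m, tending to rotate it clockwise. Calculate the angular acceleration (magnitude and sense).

I = ½MR² = (1/2)(29.9)(0.583)² = 5.081 kg·m².
Taking counterclockwise as positive: τ₁ = +(4.23)(0.583) = +2.466 N·m; τ₂ = −(40.1)(0.583) = −23.38 N·m; τ₃ = −(47.9)(0.343) = −16.43 N·m.
Net torque τ = -37.34 N·m.
α = τ/I = -37.34/5.081 = -7.349 rad/s².

α ≈ 7.35 rad/s², clockwise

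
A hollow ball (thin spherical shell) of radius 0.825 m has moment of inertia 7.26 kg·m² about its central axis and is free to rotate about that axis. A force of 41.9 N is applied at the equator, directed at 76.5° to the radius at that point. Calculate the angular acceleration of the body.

Only the tangential component produces torque: τ = F R sinθ = (41.9)(0.825) sin 76.5° = 33.61 N·m.
Newton's second law for rotation, τ = Iα, gives α = τ/I = 33.61/7.260 = 4.630 rad/s².

α ≈ 4.63 rad/s²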